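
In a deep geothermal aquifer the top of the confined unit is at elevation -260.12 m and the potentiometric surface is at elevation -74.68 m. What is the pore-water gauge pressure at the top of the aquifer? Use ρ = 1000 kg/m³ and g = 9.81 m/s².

P ≈ 1820 kPa

Pressure head at the aquifer top: ψ = h − z = -74.68 − (-260.12) = 185.44 m.
P = ρgψ = 1000 × 9.81 × 185.44 = 1819166 Pa ≈ 1820 kPa.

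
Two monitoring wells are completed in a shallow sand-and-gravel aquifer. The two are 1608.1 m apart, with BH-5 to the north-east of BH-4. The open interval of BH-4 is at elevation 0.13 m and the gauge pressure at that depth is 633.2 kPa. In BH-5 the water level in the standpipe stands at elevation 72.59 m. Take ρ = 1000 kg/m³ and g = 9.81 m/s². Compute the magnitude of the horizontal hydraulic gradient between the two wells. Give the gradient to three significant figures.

i ≈ 0.00492

Pressure head at BH-4: ψ = P/(ρg) = 633.2×1000 / (1000 × 9.81) = 64.55 m.
Total head at BH-4: h = z + ψ = 0.13 + 64.55 = 64.68 m.
Total head at BH-5: h = 72.59 m (water level in the piezometer is the total head).
Head difference: h(BH-4) − h(BH-5) = 64.68 − 72.59 = -7.91 m.
Hydraulic gradient: i = |Δh| / L = 7.91 / 1608.1 = 0.00492.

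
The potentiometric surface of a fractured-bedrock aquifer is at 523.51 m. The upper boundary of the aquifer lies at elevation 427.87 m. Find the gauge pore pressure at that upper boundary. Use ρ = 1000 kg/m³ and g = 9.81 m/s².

Pressure head at the aquifer top: ψ = h − z = 523.51 − 427.87 = 95.64 m.
P = ρgψ = 1000 × 9.81 × 95.64 = 938228 Pa ≈ 938 kPa.

P ≈ 938 kPa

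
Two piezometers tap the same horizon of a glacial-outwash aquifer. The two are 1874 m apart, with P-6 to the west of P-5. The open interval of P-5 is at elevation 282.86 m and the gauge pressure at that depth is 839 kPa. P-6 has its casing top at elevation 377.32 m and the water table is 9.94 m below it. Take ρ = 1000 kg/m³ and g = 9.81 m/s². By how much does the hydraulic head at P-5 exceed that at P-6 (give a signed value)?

Δh ≈ 1.00 m

Pressure head at P-5: ψ = P/(ρg) = 839×1000 / (1000 × 9.81) = 85.52 m.
Total head at P-5: h = z + ψ = 282.86 + 85.52 = 368.38 m.
Total head at P-6: h = 377.32 − 9.94 = 367.38 m.
Head difference: h(P-5) − h(P-6) = 368.38 − 367.38 = 1.00 m.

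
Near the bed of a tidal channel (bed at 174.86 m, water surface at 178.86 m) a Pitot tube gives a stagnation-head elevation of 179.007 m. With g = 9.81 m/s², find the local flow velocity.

v ≈ 1.70 m/s

Near the bed, under hydrostatic conditions, the piezometric head (z + ψ) equals the free-surface elevation, 178.86 m.
Velocity head = total − piezometric = 179.007 − 178.86 = 0.147 m.
v = √(2g·h_v) = √(2 × 9.81 × 0.147) = 1.70 m/s.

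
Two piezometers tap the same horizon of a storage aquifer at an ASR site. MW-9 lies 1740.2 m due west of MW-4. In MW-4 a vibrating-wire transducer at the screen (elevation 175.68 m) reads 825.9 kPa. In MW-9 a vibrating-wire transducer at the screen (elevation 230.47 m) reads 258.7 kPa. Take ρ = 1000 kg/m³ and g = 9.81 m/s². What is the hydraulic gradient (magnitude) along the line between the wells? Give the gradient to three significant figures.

Pressure head at MW-4: ψ = P/(ρg) = 825.9×1000 / (1000 × 9.81) = 84.19 m.
Total head at MW-4: h = z + ψ = 175.68 + 84.19 = 259.87 m.
Pressure head at MW-9: ψ = P/(ρg) = 258.7×1000 / (1000 × 9.81) = 26.37 m.
Total head at MW-9: h = z + ψ = 230.47 + 26.37 = 256.84 m.
Head difference: h(MW-4) − h(MW-9) = 259.87 − 256.84 = 3.03 m.
Hydraulic gradient: i = |Δh| / L = 3.03 / 1740.2 = 0.00174.

i ≈ 0.00174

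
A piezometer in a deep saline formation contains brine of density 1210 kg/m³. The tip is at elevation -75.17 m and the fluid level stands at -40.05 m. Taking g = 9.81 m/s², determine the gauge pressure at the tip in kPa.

P ≈ 417 kPa

Pressure head ψ = h − z = -40.05 − (-75.17) = 35.12 m.
P = ρgψ = 1210 × 9.81 × 35.12 = 416878 Pa ≈ 417 kPa.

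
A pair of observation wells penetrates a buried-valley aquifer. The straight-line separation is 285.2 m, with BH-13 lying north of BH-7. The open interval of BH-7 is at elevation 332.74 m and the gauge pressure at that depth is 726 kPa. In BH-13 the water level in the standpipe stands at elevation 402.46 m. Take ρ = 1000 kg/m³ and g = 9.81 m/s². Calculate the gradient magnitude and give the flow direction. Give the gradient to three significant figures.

i ≈ 0.0150; groundwater flows toward the north

Pressure head at BH-7: ψ = P/(ρg) = 726×1000 / (1000 × 9.81) = 74.01 m.
Total head at BH-7: h = z + ψ = 332.74 + 74.01 = 406.75 m.
Total head at BH-13: h = 402.46 m (water level in the piezometer is the total head).
Head difference: h(BH-7) − h(BH-13) = 406.75 − 402.46 = 4.29 m.
Hydraulic gradient: i = |Δh| / L = 4.29 / 285.2 = 0.0150.
Flow is from higher to lower head: from BH-7 toward BH-13, i.e. toward the north.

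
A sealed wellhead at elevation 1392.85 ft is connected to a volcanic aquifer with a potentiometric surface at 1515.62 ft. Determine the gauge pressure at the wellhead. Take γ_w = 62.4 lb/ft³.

Head above the cap: Δh = 1515.62 − 1392.85 = 122.77 ft.
P = γΔh/144 = 62.4 × 122.77 / 144 = 53.2 psi.

P ≈ 53.2 psi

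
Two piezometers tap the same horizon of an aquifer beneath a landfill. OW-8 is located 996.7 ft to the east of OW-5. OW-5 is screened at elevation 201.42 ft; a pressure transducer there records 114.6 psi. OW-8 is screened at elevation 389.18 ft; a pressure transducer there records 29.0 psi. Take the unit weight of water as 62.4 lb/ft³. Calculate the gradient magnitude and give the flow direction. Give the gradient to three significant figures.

Pressure head at OW-5: ψ = 144·P/γ = 144 × 114.6 / 62.4 = 264.46 ft.
Total head at OW-5: h = z + ψ = 201.42 + 264.46 = 465.88 ft.
Pressure head at OW-8: ψ = 144·P/γ = 144 × 29.0 / 62.4 = 66.92 ft.
Total head at OW-8: h = z + ψ = 389.18 + 66.92 = 456.10 ft.
Head difference: h(OW-5) − h(OW-8) = 465.88 − 456.10 = 9.78 ft.
Hydraulic gradient: i = |Δh| / L = 9.78 / 996.7 = 0.00981.
Flow is from higher to lower head: from OW-5 toward OW-8, i.e. toward the east.

i ≈ 0.00981; groundwater flows toward the east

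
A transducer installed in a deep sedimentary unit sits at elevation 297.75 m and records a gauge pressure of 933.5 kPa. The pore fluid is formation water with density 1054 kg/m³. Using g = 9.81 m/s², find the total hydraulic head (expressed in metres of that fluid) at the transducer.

ψ = P/(ρg) = 933.5×1000 / (1054 × 9.81) = 90.28 m.
h = z + ψ = 297.75 + 90.28 = 388.03 m.

h ≈ 388.03 m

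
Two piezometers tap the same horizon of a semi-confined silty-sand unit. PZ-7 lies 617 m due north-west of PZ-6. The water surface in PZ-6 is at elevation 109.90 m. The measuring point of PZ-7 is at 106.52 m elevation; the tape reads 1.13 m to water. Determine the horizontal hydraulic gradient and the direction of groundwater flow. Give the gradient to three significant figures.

i ≈ 0.00731; groundwater flows toward the north-west

Total head at PZ-6: h = 109.90 m (water level in the piezometer is the total head).
Total head at PZ-7: h = 106.52 − 1.13 = 105.39 m.
Head difference: h(PZ-6) − h(PZ-7) = 109.90 − 105.39 = 4.51 m.
Hydraulic gradient: i = |Δh| / L = 4.51 / 617 = 0.00731.
Flow is from higher to lower head: from PZ-6 toward PZ-7, i.e. toward the north-west.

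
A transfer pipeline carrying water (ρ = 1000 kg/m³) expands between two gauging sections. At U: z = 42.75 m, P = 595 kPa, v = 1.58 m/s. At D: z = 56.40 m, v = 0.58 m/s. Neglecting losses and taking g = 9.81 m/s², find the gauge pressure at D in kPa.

P₂ ≈ 462 kPa

Pressure head at U: ψ₁ = P₁/(ρg) = 595×1000 / (1000 × 9.81) = 60.65 m.
Velocity heads: v₁²/2g = 1.58²/19.62 = 0.127 m; v₂²/2g = 0.58²/19.62 = 0.017 m.
Total head H = z₁ + ψ₁ + v₁²/2g = 42.75 + 60.65 + 0.127 = 103.53 m.
ψ₂ = H − z₂ − v₂²/2g = 103.53 − 56.40 − 0.017 = 47.11 m.
P₂ = ρgψ₂ = 1000 × 9.81 × 47.11 ≈ 462 kPa.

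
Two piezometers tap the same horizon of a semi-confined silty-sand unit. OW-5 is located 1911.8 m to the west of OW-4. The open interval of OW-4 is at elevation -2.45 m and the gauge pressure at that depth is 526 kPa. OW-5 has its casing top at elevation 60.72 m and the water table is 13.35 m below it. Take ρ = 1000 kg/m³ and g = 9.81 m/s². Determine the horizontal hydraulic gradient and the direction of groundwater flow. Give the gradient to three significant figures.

i ≈ 0.00199; groundwater flows toward the west

Pressure head at OW-4: ψ = P/(ρg) = 526×1000 / (1000 × 9.81) = 53.62 m.
Total head at OW-4: h = z + ψ = -2.45 + 53.62 = 51.17 m.
Total head at OW-5: h = 60.72 − 13.35 = 47.37 m.
Head difference: h(OW-4) − h(OW-5) = 51.17 − 47.37 = 3.80 m.
Hydraulic gradient: i = |Δh| / L = 3.80 / 1911.8 = 0.00199.
Flow is from higher to lower head: from OW-4 toward OW-5, i.e. toward the west.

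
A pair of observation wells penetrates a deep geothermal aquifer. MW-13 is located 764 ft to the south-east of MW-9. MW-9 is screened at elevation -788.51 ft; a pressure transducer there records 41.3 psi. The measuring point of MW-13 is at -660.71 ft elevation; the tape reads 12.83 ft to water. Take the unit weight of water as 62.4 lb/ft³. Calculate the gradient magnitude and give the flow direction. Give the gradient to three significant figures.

Pressure head at MW-9: ψ = 144·P/γ = 144 × 41.3 / 62.4 = 95.31 ft.
Total head at MW-9: h = z + ψ = -788.51 + 95.31 = -693.20 ft.
Total head at MW-13: h = -660.71 − 12.83 = -673.54 ft.
Head difference: h(MW-9) − h(MW-13) = -693.20 − (-673.54) = -19.66 ft.
Hydraulic gradient: i = |Δh| / L = 19.66 / 764 = 0.0257.
Flow is from higher to lower head: from MW-13 toward MW-9, i.e. toward the north-west.

i ≈ 0.0257; groundwater flows toward the north-west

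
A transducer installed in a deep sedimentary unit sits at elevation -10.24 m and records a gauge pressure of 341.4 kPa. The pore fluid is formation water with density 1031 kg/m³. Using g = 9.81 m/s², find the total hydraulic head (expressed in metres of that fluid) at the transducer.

h ≈ 23.51 m

ψ = P/(ρg) = 341.4×1000 / (1031 × 9.81) = 33.75 m.
h = z + ψ = -10.24 + 33.75 = 23.51 m.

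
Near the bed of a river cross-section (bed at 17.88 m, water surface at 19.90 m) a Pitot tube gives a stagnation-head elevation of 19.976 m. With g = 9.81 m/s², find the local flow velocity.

Near the bed, under hydrostatic conditions, the piezometric head (z + ψ) equals the free-surface elevation, 19.90 m.
Velocity head = total − piezometric = 19.976 − 19.90 = 0.076 m.
v = √(2g·h_v) = √(2 × 9.81 × 0.076) = 1.22 m/s.

v ≈ 1.22 m/s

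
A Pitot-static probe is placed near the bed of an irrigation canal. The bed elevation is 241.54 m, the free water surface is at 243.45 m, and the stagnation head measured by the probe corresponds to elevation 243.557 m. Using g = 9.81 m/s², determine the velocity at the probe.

v ≈ 1.45 m/s

Near the bed, under hydrostatic conditions, the piezometric head (z + ψ) equals the free-surface elevation, 243.45 m.
Velocity head = total − piezometric = 243.557 − 243.45 = 0.107 m.
v = √(2g·h_v) = √(2 × 9.81 × 0.107) = 1.45 m/s.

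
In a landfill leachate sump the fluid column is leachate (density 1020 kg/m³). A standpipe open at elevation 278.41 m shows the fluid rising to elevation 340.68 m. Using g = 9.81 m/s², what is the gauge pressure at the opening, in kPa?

P ≈ 623 kPa

Pressure head ψ = h − z = 340.68 − 278.41 = 62.27 m.
P = ρgψ = 1020 × 9.81 × 62.27 = 623086 Pa ≈ 623 kPa.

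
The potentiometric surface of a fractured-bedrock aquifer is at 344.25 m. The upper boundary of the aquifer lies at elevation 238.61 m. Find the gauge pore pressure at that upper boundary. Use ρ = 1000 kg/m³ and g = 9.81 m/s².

P ≈ 1040 kPa

Pressure head at the aquifer top: ψ = h − z = 344.25 − 238.61 = 105.64 m.
P = ρgψ = 1000 × 9.81 × 105.64 = 1036328 Pa ≈ 1040 kPa.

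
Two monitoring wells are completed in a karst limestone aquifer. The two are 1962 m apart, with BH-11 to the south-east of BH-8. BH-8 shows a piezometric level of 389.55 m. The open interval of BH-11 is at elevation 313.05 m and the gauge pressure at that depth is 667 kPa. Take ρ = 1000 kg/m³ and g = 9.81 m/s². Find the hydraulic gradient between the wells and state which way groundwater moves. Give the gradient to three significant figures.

Total head at BH-8: h = 389.55 m (water level in the piezometer is the total head).
Pressure head at BH-11: ψ = P/(ρg) = 667×1000 / (1000 × 9.81) = 67.99 m.
Total head at BH-11: h = z + ψ = 313.05 + 67.99 = 381.04 m.
Head difference: h(BH-8) − h(BH-11) = 389.55 − 381.04 = 8.51 m.
Hydraulic gradient: i = |Δh| / L = 8.51 / 1962 = 0.00434.
Flow is from higher to lower head: from BH-8 toward BH-11, i.e. toward the south-east.

i ≈ 0.00434; groundwater flows toward the south-east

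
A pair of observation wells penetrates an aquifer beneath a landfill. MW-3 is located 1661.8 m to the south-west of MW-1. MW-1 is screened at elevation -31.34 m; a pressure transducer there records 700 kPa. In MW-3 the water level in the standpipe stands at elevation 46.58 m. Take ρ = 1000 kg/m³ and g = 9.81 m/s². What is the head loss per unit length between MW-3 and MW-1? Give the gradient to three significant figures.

Pressure head at MW-1: ψ = P/(ρg) = 700×1000 / (1000 × 9.81) = 71.36 m.
Total head at MW-1: h = z + ψ = -31.34 + 71.36 = 40.02 m.
Total head at MW-3: h = 46.58 m (water level in the piezometer is the total head).
Head difference: h(MW-1) − h(MW-3) = 40.02 − 46.58 = -6.56 m.
Hydraulic gradient: i = |Δh| / L = 6.56 / 1661.8 = 0.00395.

i ≈ 0.00395 m/m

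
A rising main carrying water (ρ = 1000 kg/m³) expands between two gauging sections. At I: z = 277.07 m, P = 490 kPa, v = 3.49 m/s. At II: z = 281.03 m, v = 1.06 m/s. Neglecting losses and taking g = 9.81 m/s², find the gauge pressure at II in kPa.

Pressure head at I: ψ₁ = P₁/(ρg) = 490×1000 / (1000 × 9.81) = 49.95 m.
Velocity heads: v₁²/2g = 3.49²/19.62 = 0.621 m; v₂²/2g = 1.06²/19.62 = 0.057 m.
Total head H = z₁ + ψ₁ + v₁²/2g = 277.07 + 49.95 + 0.621 = 327.64 m.
ψ₂ = H − z₂ − v₂²/2g = 327.64 − 281.03 − 0.057 = 46.55 m.
P₂ = ρgψ₂ = 1000 × 9.81 × 46.55 ≈ 457 kPa.

P₂ ≈ 457 kPa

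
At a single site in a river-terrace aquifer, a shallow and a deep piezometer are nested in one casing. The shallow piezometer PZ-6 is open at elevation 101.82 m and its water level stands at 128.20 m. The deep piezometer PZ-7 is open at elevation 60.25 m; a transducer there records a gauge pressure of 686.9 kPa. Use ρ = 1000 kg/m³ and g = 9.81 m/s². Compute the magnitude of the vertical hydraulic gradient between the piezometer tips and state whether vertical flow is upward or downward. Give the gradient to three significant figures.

Total head at PZ-6: h = 128.20 m (water level in the standpipe).
Pressure head at PZ-7: ψ = P/(ρg) = 686.9×1000 / (1000 × 9.81) = 70.02 m.
Total head at PZ-7: h = z + ψ = 60.25 + 70.02 = 130.27 m.
Δh = h(PZ-6) − h(PZ-7) = 128.20 − 130.27 = -2.07 m.
Vertical separation Δz = 101.82 − 60.25 = 41.57 m.
|i_v| = |Δh| / Δz = 2.07 / 41.57 = 0.0498.
Head is higher in the deep piezometer, so vertical flow is upward (discharge condition).

|i_v| ≈ 0.0498; vertical flow is upward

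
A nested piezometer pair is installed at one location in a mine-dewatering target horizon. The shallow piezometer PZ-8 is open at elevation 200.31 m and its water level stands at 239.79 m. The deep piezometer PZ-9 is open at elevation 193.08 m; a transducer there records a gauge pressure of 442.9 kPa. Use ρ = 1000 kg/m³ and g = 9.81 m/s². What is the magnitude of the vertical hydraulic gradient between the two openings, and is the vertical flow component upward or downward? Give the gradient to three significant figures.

Total head at PZ-8: h = 239.79 m (water level in the standpipe).
Pressure head at PZ-9: ψ = P/(ρg) = 442.9×1000 / (1000 × 9.81) = 45.15 m.
Total head at PZ-9: h = z + ψ = 193.08 + 45.15 = 238.23 m.
Δh = h(PZ-8) − h(PZ-9) = 239.79 − 238.23 = 1.56 m.
Vertical separation Δz = 200.31 − 193.08 = 7.23 m.
|i_v| = |Δh| / Δz = 1.56 / 7.23 = 0.216.
Head is higher in the shallow piezometer, so vertical flow is downward (recharge condition).

|i_v| ≈ 0.216; vertical flow is downward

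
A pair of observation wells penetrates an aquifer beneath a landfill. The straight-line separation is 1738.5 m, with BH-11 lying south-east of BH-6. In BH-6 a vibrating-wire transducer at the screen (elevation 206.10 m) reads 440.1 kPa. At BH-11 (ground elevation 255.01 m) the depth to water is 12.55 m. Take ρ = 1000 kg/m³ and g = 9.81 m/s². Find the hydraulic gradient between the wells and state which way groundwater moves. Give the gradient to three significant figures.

Pressure head at BH-6: ψ = P/(ρg) = 440.1×1000 / (1000 × 9.81) = 44.86 m.
Total head at BH-6: h = z + ψ = 206.10 + 44.86 = 250.96 m.
Total head at BH-11: h = 255.01 − 12.55 = 242.46 m.
Head difference: h(BH-6) − h(BH-11) = 250.96 − 242.46 = 8.50 m.
Hydraulic gradient: i = |Δh| / L = 8.50 / 1738.5 = 0.00489.
Flow is from higher to lower head: from BH-6 toward BH-11, i.e. toward the south-east.

i ≈ 0.00489; groundwater flows toward the south-east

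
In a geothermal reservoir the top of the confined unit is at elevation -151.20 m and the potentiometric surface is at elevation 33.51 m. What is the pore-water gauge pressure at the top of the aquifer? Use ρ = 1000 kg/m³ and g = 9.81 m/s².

Pressure head at the aquifer top: ψ = h − z = 33.51 − (-151.20) = 184.71 m.
P = ρgψ = 1000 × 9.81 × 184.71 = 1812005 Pa ≈ 1810 kPa.

P ≈ 1810 kPa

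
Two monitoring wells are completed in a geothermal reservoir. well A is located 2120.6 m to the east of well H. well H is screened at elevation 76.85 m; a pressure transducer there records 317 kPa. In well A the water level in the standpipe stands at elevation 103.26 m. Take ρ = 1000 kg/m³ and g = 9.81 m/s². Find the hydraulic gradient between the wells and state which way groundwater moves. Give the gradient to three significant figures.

i ≈ 0.00278; groundwater flows toward the east

Pressure head at well H: ψ = P/(ρg) = 317×1000 / (1000 × 9.81) = 32.31 m.
Total head at well H: h = z + ψ = 76.85 + 32.31 = 109.16 m.
Total head at well A: h = 103.26 m (water level in the piezometer is the total head).
Head difference: h(well H) − h(well A) = 109.16 − 103.26 = 5.90 m.
Hydraulic gradient: i = |Δh| / L = 5.90 / 2120.6 = 0.00278.
Flow is from higher to lower head: from well H toward well A, i.e. toward the east.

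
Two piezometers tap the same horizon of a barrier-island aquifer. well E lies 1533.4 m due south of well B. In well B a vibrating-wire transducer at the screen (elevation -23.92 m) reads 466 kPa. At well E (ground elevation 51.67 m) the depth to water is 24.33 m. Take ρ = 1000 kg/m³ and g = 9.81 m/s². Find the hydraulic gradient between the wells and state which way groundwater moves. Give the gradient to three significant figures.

i ≈ 0.00245; groundwater flows toward the north

Pressure head at well B: ψ = P/(ρg) = 466×1000 / (1000 × 9.81) = 47.50 m.
Total head at well B: h = z + ψ = -23.92 + 47.50 = 23.58 m.
Total head at well E: h = 51.67 − 24.33 = 27.34 m.
Head difference: h(well B) − h(well E) = 23.58 − 27.34 = -3.76 m.
Hydraulic gradient: i = |Δh| / L = 3.76 / 1533.4 = 0.00245.
Flow is from higher to lower head: from well E toward well B, i.e. toward the north.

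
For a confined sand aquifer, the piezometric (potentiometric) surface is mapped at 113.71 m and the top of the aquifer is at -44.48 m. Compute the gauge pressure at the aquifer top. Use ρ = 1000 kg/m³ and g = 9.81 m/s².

Pressure head at the aquifer top: ψ = h − z = 113.71 − (-44.48) = 158.19 m.
P = ρgψ = 1000 × 9.81 × 158.19 = 1551844 Pa ≈ 1550 kPa.

P ≈ 1550 kPa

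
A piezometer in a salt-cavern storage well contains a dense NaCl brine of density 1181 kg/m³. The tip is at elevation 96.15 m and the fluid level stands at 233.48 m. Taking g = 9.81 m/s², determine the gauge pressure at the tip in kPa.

P ≈ 1590 kPa

Pressure head ψ = h − z = 233.48 − 96.15 = 137.33 m.
P = ρgψ = 1181 × 9.81 × 137.33 = 1591052 Pa ≈ 1590 kPa.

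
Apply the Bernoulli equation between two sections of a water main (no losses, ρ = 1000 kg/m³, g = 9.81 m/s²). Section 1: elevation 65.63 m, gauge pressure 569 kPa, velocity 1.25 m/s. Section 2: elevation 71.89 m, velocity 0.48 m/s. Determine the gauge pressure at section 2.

P₂ ≈ 508 kPa

Pressure head at 1: ψ₁ = P₁/(ρg) = 569×1000 / (1000 × 9.81) = 58.00 m.
Velocity heads: v₁²/2g = 1.25²/19.62 = 0.080 m; v₂²/2g = 0.48²/19.62 = 0.012 m.
Total head H = z₁ + ψ₁ + v₁²/2g = 65.63 + 58.00 + 0.080 = 123.71 m.
ψ₂ = H − z₂ − v₂²/2g = 123.71 − 71.89 − 0.012 = 51.81 m.
P₂ = ρgψ₂ = 1000 × 9.81 × 51.81 ≈ 508 kPa.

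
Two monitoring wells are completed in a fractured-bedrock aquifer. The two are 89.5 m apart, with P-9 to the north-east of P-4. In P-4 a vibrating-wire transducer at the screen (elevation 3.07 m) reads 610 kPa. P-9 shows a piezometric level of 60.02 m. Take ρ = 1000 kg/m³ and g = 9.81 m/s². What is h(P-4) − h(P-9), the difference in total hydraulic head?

Pressure head at P-4: ψ = P/(ρg) = 610×1000 / (1000 × 9.81) = 62.18 m.
Total head at P-4: h = z + ψ = 3.07 + 62.18 = 65.25 m.
Total head at P-9: h = 60.02 m (water level in the piezometer is the total head).
Head difference: h(P-4) − h(P-9) = 65.25 − 60.02 = 5.23 m.

Δh ≈ 5.23 m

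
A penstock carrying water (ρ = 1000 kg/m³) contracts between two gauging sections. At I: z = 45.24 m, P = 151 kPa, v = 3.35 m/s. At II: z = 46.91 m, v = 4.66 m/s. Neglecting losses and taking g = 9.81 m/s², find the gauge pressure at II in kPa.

Pressure head at I: ψ₁ = P₁/(ρg) = 151×1000 / (1000 × 9.81) = 15.39 m.
Velocity heads: v₁²/2g = 3.35²/19.62 = 0.572 m; v₂²/2g = 4.66²/19.62 = 1.107 m.
Total head H = z₁ + ψ₁ + v₁²/2g = 45.24 + 15.39 + 0.572 = 61.20 m.
ψ₂ = H − z₂ − v₂²/2g = 61.20 − 46.91 − 1.107 = 13.18 m.
P₂ = ρgψ₂ = 1000 × 9.81 × 13.18 ≈ 129 kPa.

P₂ ≈ 129 kPa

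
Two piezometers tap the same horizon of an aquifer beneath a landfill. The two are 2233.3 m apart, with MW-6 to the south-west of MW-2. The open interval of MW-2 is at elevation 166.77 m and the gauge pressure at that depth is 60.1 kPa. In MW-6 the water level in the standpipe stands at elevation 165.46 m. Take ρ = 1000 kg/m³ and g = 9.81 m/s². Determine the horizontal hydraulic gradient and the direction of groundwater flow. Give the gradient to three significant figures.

Pressure head at MW-2: ψ = P/(ρg) = 60.1×1000 / (1000 × 9.81) = 6.13 m.
Total head at MW-2: h = z + ψ = 166.77 + 6.13 = 172.90 m.
Total head at MW-6: h = 165.46 m (water level in the piezometer is the total head).
Head difference: h(MW-2) − h(MW-6) = 172.90 − 165.46 = 7.44 m.
Hydraulic gradient: i = |Δh| / L = 7.44 / 2233.3 = 0.00333.
Flow is from higher to lower head: from MW-2 toward MW-6, i.e. toward the south-west.

i ≈ 0.00333; groundwater flows toward the south-west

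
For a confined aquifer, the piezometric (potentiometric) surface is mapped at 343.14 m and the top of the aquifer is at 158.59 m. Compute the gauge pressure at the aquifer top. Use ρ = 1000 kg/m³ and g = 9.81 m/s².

Pressure head at the aquifer top: ψ = h − z = 343.14 − 158.59 = 184.55 m.
P = ρgψ = 1000 × 9.81 × 184.55 = 1810435 Pa ≈ 1810 kPa.

P ≈ 1810 kPa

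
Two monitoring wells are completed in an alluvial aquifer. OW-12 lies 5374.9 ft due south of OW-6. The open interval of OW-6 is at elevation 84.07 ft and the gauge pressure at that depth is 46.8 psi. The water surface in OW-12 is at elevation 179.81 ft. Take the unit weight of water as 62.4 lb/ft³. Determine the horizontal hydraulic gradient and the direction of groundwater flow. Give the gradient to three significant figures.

Pressure head at OW-6: ψ = 144·P/γ = 144 × 46.8 / 62.4 = 108.00 ft.
Total head at OW-6: h = z + ψ = 84.07 + 108.00 = 192.07 ft.
Total head at OW-12: h = 179.81 ft (water level in the piezometer is the total head).
Head difference: h(OW-6) − h(OW-12) = 192.07 − 179.81 = 12.26 ft.
Hydraulic gradient: i = |Δh| / L = 12.26 / 5374.9 = 0.00228.
Flow is from higher to lower head: from OW-6 toward OW-12, i.e. toward the south.

i ≈ 0.00228; groundwater flows toward the south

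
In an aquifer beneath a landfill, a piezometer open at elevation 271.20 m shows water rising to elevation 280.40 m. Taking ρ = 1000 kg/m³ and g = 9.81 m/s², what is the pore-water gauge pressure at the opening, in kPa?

P ≈ 90.3 kPa

Pressure head ψ = h − z = 280.40 − 271.20 = 9.20 m.
P = ρgψ = 1000 × 9.81 × 9.20 = 90252 Pa ≈ 90.3 kPa.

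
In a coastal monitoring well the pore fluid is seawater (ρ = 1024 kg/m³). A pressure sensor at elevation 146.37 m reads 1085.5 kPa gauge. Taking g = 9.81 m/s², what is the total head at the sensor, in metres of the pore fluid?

h ≈ 254.43 m

ψ = P/(ρg) = 1085.5×1000 / (1024 × 9.81) = 108.06 m.
h = z + ψ = 146.37 + 108.06 = 254.43 m.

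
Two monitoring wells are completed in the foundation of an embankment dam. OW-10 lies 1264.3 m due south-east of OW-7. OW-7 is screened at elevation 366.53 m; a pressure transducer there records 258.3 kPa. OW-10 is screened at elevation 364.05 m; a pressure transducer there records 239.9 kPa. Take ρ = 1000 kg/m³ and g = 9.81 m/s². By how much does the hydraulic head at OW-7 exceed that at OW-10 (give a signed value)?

Pressure head at OW-7: ψ = P/(ρg) = 258.3×1000 / (1000 × 9.81) = 26.33 m.
Total head at OW-7: h = z + ψ = 366.53 + 26.33 = 392.86 m.
Pressure head at OW-10: ψ = P/(ρg) = 239.9×1000 / (1000 × 9.81) = 24.45 m.
Total head at OW-10: h = z + ψ = 364.05 + 24.45 = 388.50 m.
Head difference: h(OW-7) − h(OW-10) = 392.86 − 388.50 = 4.36 m.

Δh ≈ 4.36 m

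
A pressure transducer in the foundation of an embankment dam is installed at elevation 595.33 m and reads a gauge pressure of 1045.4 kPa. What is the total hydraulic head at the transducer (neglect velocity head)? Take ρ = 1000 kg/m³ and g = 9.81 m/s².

ψ = P/(ρg) = 1045.4×1000 / (1000 × 9.81) = 106.56 m.
h = z + ψ = 595.33 + 106.56 = 701.89 m.

h ≈ 701.89 m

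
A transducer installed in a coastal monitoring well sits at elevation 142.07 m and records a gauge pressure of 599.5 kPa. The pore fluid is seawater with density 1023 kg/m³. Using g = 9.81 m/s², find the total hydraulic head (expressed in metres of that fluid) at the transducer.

ψ = P/(ρg) = 599.5×1000 / (1023 × 9.81) = 59.74 m.
h = z + ψ = 142.07 + 59.74 = 201.81 m.

h ≈ 201.81 m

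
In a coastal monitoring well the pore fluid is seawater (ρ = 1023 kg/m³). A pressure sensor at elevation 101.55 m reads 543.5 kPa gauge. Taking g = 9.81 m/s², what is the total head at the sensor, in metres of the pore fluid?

h ≈ 155.71 m

ψ = P/(ρg) = 543.5×1000 / (1023 × 9.81) = 54.16 m.
h = z + ψ = 101.55 + 54.16 = 155.71 m.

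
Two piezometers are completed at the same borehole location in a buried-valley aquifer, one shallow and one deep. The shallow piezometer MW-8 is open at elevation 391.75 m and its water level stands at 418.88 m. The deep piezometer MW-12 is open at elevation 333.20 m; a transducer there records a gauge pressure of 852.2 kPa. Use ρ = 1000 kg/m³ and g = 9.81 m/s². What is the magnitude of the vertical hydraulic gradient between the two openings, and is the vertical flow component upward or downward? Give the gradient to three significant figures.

|i_v| ≈ 0.0203; vertical flow is upward

Total head at MW-8: h = 418.88 m (water level in the standpipe).
Pressure head at MW-12: ψ = P/(ρg) = 852.2×1000 / (1000 × 9.81) = 86.87 m.
Total head at MW-12: h = z + ψ = 333.20 + 86.87 = 420.07 m.
Δh = h(MW-8) − h(MW-12) = 418.88 − 420.07 = -1.19 m.
Vertical separation Δz = 391.75 − 333.20 = 58.55 m.
|i_v| = |Δh| / Δz = 1.19 / 58.55 = 0.0203.
Head is higher in the deep piezometer, so vertical flow is upward (discharge condition).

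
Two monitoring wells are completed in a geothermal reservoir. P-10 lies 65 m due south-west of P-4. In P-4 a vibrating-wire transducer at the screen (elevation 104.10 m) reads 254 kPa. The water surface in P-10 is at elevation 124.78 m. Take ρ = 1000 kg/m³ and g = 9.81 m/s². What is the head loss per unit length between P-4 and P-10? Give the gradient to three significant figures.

i ≈ 0.0802 m/m

Pressure head at P-4: ψ = P/(ρg) = 254×1000 / (1000 × 9.81) = 25.89 m.
Total head at P-4: h = z + ψ = 104.10 + 25.89 = 129.99 m.
Total head at P-10: h = 124.78 m (water level in the piezometer is the total head).
Head difference: h(P-4) − h(P-10) = 129.99 − 124.78 = 5.21 m.
Hydraulic gradient: i = |Δh| / L = 5.21 / 65 = 0.0802.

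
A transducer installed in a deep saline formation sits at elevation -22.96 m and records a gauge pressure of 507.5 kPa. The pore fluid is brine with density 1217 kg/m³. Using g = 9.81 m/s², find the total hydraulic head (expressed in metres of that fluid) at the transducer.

h ≈ 19.55 m

ψ = P/(ρg) = 507.5×1000 / (1217 × 9.81) = 42.51 m.
h = z + ψ = -22.96 + 42.51 = 19.55 m.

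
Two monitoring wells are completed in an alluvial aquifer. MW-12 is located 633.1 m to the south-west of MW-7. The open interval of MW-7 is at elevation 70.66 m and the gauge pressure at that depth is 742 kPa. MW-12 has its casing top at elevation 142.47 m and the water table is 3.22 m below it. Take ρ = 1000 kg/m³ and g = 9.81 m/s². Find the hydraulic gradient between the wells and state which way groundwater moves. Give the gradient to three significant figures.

Pressure head at MW-7: ψ = P/(ρg) = 742×1000 / (1000 × 9.81) = 75.64 m.
Total head at MW-7: h = z + ψ = 70.66 + 75.64 = 146.30 m.
Total head at MW-12: h = 142.47 − 3.22 = 139.25 m.
Head difference: h(MW-7) − h(MW-12) = 146.30 − 139.25 = 7.05 m.
Hydraulic gradient: i = |Δh| / L = 7.05 / 633.1 = 0.0111.
Flow is from higher to lower head: from MW-7 toward MW-12, i.e. toward the south-west.

i ≈ 0.0111; groundwater flows toward the south-west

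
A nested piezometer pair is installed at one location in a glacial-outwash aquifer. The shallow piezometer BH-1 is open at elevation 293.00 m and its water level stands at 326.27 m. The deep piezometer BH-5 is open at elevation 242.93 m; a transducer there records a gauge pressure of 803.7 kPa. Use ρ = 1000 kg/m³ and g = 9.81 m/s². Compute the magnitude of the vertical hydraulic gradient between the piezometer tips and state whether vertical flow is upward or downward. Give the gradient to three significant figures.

Total head at BH-1: h = 326.27 m (water level in the standpipe).
Pressure head at BH-5: ψ = P/(ρg) = 803.7×1000 / (1000 × 9.81) = 81.93 m.
Total head at BH-5: h = z + ψ = 242.93 + 81.93 = 324.86 m.
Δh = h(BH-1) − h(BH-5) = 326.27 − 324.86 = 1.41 m.
Vertical separation Δz = 293.00 − 242.93 = 50.07 m.
|i_v| = |Δh| / Δz = 1.41 / 50.07 = 0.0282.
Head is higher in the shallow piezometer, so vertical flow is downward (recharge condition).

|i_v| ≈ 0.0282; vertical flow is downward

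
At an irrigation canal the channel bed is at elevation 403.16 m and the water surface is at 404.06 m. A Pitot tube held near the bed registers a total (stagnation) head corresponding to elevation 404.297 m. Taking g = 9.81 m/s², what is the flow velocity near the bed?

v ≈ 2.16 m/s

Near the bed, under hydrostatic conditions, the piezometric head (z + ψ) equals the free-surface elevation, 404.06 m.
Velocity head = total − piezometric = 404.297 − 404.06 = 0.237 m.
v = √(2g·h_v) = √(2 × 9.81 × 0.237) = 2.16 m/s.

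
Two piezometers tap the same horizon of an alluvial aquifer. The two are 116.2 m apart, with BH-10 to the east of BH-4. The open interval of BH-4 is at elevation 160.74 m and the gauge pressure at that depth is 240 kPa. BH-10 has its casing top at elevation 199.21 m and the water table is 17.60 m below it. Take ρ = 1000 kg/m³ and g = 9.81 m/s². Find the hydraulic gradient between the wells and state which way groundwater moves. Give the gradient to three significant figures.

i ≈ 0.0309; groundwater flows toward the east

Pressure head at BH-4: ψ = P/(ρg) = 240×1000 / (1000 × 9.81) = 24.46 m.
Total head at BH-4: h = z + ψ = 160.74 + 24.46 = 185.20 m.
Total head at BH-10: h = 199.21 − 17.60 = 181.61 m.
Head difference: h(BH-4) − h(BH-10) = 185.20 − 181.61 = 3.59 m.
Hydraulic gradient: i = |Δh| / L = 3.59 / 116.2 = 0.0309.
Flow is from higher to lower head: from BH-4 toward BH-10, i.e. toward the east.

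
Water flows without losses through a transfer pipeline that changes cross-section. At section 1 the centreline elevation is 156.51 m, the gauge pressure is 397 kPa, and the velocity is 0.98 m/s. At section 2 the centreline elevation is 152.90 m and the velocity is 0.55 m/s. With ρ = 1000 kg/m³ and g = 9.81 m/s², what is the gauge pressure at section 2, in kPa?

P₂ ≈ 433 kPa

Pressure head at 1: ψ₁ = P₁/(ρg) = 397×1000 / (1000 × 9.81) = 40.47 m.
Velocity heads: v₁²/2g = 0.98²/19.62 = 0.049 m; v₂²/2g = 0.55²/19.62 = 0.015 m.
Total head H = z₁ + ψ₁ + v₁²/2g = 156.51 + 40.47 + 0.049 = 197.03 m.
ψ₂ = H − z₂ − v₂²/2g = 197.03 − 152.90 − 0.015 = 44.11 m.
P₂ = ρgψ₂ = 1000 × 9.81 × 44.11 ≈ 433 kPa.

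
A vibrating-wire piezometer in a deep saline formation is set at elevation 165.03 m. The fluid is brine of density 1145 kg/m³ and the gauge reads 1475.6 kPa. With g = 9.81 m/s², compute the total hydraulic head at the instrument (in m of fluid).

h ≈ 296.40 m

ψ = P/(ρg) = 1475.6×1000 / (1145 × 9.81) = 131.37 m.
h = z + ψ = 165.03 + 131.37 = 296.40 m.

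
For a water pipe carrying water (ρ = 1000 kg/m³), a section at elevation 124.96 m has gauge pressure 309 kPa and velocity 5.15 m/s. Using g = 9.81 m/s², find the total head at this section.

Pressure head ψ = P/(ρg) = 309×1000 / (1000 × 9.81) = 31.50 m.
Velocity head = v²/(2g) = 5.15² / (2 × 9.81) = 1.352 m.
h = z + ψ + v²/(2g) = 124.96 + 31.50 + 1.352 = 157.81 m.

h ≈ 157.81 m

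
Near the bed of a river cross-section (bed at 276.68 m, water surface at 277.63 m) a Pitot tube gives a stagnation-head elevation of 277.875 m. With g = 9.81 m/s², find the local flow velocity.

Near the bed, under hydrostatic conditions, the piezometric head (z + ψ) equals the free-surface elevation, 277.63 m.
Velocity head = total − piezometric = 277.875 − 277.63 = 0.245 m.
v = √(2g·h_v) = √(2 × 9.81 × 0.245) = 2.19 m/s.

v ≈ 2.19 m/s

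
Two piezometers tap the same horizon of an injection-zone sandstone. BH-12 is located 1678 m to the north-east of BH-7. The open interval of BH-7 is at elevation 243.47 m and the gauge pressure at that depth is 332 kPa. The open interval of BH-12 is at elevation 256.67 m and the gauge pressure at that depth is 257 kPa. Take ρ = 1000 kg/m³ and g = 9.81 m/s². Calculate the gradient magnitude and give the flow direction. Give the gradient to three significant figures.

Pressure head at BH-7: ψ = P/(ρg) = 332×1000 / (1000 × 9.81) = 33.84 m.
Total head at BH-7: h = z + ψ = 243.47 + 33.84 = 277.31 m.
Pressure head at BH-12: ψ = P/(ρg) = 257×1000 / (1000 × 9.81) = 26.20 m.
Total head at BH-12: h = z + ψ = 256.67 + 26.20 = 282.87 m.
Head difference: h(BH-7) − h(BH-12) = 277.31 − 282.87 = -5.56 m.
Hydraulic gradient: i = |Δh| / L = 5.56 / 1678 = 0.00331.
Flow is from higher to lower head: from BH-12 toward BH-7, i.e. toward the south-west.

i ≈ 0.00331; groundwater flows toward the south-west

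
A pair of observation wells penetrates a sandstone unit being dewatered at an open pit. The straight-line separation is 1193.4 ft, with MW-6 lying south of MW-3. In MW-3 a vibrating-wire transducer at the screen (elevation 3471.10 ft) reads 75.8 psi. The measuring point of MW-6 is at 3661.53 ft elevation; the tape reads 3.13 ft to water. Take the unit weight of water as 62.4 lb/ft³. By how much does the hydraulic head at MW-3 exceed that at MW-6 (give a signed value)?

Pressure head at MW-3: ψ = 144·P/γ = 144 × 75.8 / 62.4 = 174.92 ft.
Total head at MW-3: h = z + ψ = 3471.10 + 174.92 = 3646.02 ft.
Total head at MW-6: h = 3661.53 − 3.13 = 3658.40 ft.
Head difference: h(MW-3) − h(MW-6) = 3646.02 − 3658.40 = -12.38 ft.

Δh ≈ -12.38 ft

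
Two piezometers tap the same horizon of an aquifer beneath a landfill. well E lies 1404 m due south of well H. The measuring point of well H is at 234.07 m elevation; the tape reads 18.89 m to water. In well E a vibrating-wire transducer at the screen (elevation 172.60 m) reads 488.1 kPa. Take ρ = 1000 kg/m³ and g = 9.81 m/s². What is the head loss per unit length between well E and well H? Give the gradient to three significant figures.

i ≈ 0.00511 m/m

Total head at well H: h = 234.07 − 18.89 = 215.18 m.
Pressure head at well E: ψ = P/(ρg) = 488.1×1000 / (1000 × 9.81) = 49.76 m.
Total head at well E: h = z + ψ = 172.60 + 49.76 = 222.36 m.
Head difference: h(well H) − h(well E) = 215.18 − 222.36 = -7.18 m.
Hydraulic gradient: i = |Δh| / L = 7.18 / 1404 = 0.00511.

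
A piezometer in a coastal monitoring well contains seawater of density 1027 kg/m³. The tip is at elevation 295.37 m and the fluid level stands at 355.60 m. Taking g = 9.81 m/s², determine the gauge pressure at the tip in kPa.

Pressure head ψ = h − z = 355.60 − 295.37 = 60.23 m.
P = ρgψ = 1027 × 9.81 × 60.23 = 606809 Pa ≈ 607 kPa.

P ≈ 607 kPa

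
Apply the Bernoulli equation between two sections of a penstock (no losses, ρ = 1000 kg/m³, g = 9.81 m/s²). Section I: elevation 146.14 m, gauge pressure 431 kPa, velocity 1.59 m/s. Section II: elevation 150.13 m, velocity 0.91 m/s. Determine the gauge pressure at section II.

P₂ ≈ 393 kPa

Pressure head at I: ψ₁ = P₁/(ρg) = 431×1000 / (1000 × 9.81) = 43.93 m.
Velocity heads: v₁²/2g = 1.59²/19.62 = 0.129 m; v₂²/2g = 0.91²/19.62 = 0.042 m.
Total head H = z₁ + ψ₁ + v₁²/2g = 146.14 + 43.93 + 0.129 = 190.20 m.
ψ₂ = H − z₂ − v₂²/2g = 190.20 − 150.13 − 0.042 = 40.03 m.
P₂ = ρgψ₂ = 1000 × 9.81 × 40.03 ≈ 393 kPa.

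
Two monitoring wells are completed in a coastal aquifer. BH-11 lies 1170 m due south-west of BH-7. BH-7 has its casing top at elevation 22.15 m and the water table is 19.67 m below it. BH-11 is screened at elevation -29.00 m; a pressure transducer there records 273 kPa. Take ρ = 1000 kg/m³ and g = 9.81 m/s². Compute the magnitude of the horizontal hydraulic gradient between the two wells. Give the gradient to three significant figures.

Total head at BH-7: h = 22.15 − 19.67 = 2.48 m.
Pressure head at BH-11: ψ = P/(ρg) = 273×1000 / (1000 × 9.81) = 27.83 m.
Total head at BH-11: h = z + ψ = -29.00 + 27.83 = -1.17 m.
Head difference: h(BH-7) − h(BH-11) = 2.48 − (-1.17) = 3.65 m.
Hydraulic gradient: i = |Δh| / L = 3.65 / 1170 = 0.00312.

i ≈ 0.00312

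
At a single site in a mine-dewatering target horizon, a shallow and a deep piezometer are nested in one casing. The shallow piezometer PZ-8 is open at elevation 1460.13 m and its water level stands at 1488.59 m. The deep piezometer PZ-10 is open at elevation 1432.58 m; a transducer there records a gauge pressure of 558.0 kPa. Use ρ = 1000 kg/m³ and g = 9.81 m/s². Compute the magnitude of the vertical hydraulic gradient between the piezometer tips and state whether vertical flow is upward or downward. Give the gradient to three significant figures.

|i_v| ≈ 0.0316; vertical flow is upward

Total head at PZ-8: h = 1488.59 m (water level in the standpipe).
Pressure head at PZ-10: ψ = P/(ρg) = 558.0×1000 / (1000 × 9.81) = 56.88 m.
Total head at PZ-10: h = z + ψ = 1432.58 + 56.88 = 1489.46 m.
Δh = h(PZ-8) − h(PZ-10) = 1488.59 − 1489.46 = -0.87 m.
Vertical separation Δz = 1460.13 − 1432.58 = 27.55 m.
|i_v| = |Δh| / Δz = 0.87 / 27.55 = 0.0316.
Head is higher in the deep piezometer, so vertical flow is upward (discharge condition).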